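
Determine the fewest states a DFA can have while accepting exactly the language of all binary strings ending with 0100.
By Myhill–Nerode, count the distinguishable equivalence classes: 5 classes — one per longest suffix of the input that is a prefix of '0100' (lengths 0 through 4); only the length-4 class is accepting.
5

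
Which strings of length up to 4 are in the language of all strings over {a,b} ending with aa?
aa, aaa, baa, aaaa, abaa, baaa, bbaa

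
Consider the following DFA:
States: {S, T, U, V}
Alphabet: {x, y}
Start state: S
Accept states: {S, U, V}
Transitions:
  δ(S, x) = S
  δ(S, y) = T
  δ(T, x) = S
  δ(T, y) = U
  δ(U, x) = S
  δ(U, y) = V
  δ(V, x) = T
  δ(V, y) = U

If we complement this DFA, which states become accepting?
Complement accept states = All states \ Original accept states
= {S, T, U, V} \ {S, U, V}
{T}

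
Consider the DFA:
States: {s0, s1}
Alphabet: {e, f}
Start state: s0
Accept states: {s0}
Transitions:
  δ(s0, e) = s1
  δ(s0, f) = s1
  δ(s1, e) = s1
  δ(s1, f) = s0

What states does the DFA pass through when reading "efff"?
read 'e': s0 → s1
  read 'f': s1 → s0
  read 'f': s0 → s1
  read 'f': s1 → s0
s0 -> s1 -> s0 -> s1 -> s0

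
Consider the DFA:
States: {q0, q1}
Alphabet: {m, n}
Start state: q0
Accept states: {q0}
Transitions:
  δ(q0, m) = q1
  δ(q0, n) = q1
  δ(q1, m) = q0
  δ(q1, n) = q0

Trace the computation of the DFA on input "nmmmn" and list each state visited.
read 'n': q0 → q1
  read 'm': q1 → q0
  read 'm': q0 → q1
  read 'm': q1 → q0
  read 'n': q0 → q1
q0 -> q1 -> q0 -> q1 -> q0 -> q1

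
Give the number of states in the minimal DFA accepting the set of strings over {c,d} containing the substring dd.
By Myhill–Nerode, count the distinguishable equivalence classes: three classes — no progress / one trailing d / dd seen.
3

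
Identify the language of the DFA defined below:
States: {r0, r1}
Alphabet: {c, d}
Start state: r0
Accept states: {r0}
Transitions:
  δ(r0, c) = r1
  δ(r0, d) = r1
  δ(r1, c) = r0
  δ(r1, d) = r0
Testing a few strings:
  'd' → reject
  'dc' → accept
  'cc' → accept
  'cdc' → reject
State roles: r0=even length so far; r1=odd length so far
All strings over {c,d} of even length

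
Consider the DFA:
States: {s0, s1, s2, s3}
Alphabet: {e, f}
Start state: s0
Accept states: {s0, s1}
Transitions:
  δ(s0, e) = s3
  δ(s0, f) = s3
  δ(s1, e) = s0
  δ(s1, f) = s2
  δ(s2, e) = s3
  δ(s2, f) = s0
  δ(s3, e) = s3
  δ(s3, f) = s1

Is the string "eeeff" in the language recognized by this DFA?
Processing string "eeeff":
  s0 --e--> s3
  s3 --e--> s3
  s3 --e--> s3
  s3 --f--> s1
  s1 --f--> s2
Final state: s2
Accept states: {s0, s1}
No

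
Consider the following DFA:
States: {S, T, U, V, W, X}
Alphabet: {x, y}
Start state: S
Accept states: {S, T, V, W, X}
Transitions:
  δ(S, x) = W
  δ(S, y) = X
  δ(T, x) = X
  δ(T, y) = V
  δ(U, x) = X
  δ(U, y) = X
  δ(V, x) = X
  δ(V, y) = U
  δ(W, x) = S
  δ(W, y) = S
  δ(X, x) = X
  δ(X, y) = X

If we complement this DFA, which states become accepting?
Complement accept states = All states \ Original accept states
= {S, T, U, V, W, X} \ {S, T, V, W, X}
{U}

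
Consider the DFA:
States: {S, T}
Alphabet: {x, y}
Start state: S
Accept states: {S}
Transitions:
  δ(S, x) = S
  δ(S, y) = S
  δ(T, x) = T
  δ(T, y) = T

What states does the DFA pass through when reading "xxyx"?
read 'x': S → S
  read 'x': S → S
  read 'y': S → S
  read 'x': S → S
S -> S -> S -> S -> S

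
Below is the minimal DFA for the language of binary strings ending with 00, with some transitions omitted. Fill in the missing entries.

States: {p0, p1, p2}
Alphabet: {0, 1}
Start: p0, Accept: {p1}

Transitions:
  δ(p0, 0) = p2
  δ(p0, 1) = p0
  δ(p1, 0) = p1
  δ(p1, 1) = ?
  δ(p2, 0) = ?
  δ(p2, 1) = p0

From the language and accept set, identify what each state tracks — p0: last symbol not 0; p1: two trailing 0's; p2: one trailing 0.
Each missing δ(q, a) is the state matching the new tracked value after reading a.
δ(p1, 1) = p0; δ(p2, 0) = p1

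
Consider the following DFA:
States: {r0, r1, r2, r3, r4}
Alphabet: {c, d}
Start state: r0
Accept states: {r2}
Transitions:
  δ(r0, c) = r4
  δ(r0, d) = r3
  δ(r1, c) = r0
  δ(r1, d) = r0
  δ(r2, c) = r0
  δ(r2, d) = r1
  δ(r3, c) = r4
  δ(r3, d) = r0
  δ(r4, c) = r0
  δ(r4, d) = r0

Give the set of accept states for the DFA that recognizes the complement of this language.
Complement accept states = All states \ Original accept states
= {r0, r1, r2, r3, r4} \ {r2}
{r0, r1, r3, r4}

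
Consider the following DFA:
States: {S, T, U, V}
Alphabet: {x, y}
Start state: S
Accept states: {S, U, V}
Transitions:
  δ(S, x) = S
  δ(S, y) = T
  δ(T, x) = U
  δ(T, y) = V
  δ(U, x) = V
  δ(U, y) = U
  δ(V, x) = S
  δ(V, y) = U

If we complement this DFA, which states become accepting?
Complement accept states = All states \ Original accept states
= {S, T, U, V} \ {S, U, V}
{T}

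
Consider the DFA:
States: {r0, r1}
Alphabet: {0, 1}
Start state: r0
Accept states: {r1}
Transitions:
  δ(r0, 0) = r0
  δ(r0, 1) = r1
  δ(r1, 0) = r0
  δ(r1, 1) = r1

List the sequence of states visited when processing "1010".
read '1': r0 → r1
  read '0': r1 → r0
  read '1': r0 → r1
  read '0': r1 → r0
r0 -> r1 -> r0 -> r1 -> r0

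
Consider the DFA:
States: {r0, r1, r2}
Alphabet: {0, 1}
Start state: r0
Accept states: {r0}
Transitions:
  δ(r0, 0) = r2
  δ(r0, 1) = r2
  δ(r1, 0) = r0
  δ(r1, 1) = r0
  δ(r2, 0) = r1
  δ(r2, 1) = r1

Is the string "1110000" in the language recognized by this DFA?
Processing string "1110000":
  r0 --1--> r2
  r2 --1--> r1
  r1 --1--> r0
  r0 --0--> r2
  r2 --0--> r1
  r1 --0--> r0
  r0 --0--> r2
Final state: r2
Accept states: {r0}
No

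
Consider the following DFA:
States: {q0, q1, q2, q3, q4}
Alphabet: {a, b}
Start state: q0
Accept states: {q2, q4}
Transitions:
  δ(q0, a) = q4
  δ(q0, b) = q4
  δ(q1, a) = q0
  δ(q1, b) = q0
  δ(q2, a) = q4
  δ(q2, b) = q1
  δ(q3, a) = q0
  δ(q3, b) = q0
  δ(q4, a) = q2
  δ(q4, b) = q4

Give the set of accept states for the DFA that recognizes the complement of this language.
Complement accept states = All states \ Original accept states
= {q0, q1, q2, q3, q4} \ {q2, q4}
{q0, q1, q3}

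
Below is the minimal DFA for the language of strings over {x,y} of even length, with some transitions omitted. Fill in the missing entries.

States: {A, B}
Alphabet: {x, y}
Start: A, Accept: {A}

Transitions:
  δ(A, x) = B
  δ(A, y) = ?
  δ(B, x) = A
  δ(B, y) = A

From the language and accept set, identify what each state tracks — A: even length so far; B: odd length so far.
Each missing δ(q, a) is the state matching the new tracked value after reading a.
δ(A, y) = B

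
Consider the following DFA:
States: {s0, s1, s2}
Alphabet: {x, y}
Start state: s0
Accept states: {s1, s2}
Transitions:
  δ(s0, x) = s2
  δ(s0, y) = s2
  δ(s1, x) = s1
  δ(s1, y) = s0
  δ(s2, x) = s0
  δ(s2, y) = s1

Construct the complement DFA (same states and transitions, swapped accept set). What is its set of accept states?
Complement accept states = All states \ Original accept states
= {s0, s1, s2} \ {s1, s2}
{s0}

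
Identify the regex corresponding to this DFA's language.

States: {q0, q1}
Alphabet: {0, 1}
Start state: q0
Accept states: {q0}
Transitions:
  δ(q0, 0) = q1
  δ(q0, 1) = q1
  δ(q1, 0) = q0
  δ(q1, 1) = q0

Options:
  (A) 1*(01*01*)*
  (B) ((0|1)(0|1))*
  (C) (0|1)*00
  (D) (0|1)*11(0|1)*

Check each option against the DFA on short strings; one disagreement eliminates an option:
  (A) 1*(01*01*)*: on '1' the DFA goes q0 → q1 and rejects (q1 ∉ Accept), but the regex matches it → eliminate
  (B) ((0|1)(0|1))*: agrees with the DFA on every string of length ≤ 6
  (C) (0|1)*00: on ε the DFA stays in q0 and accepts (q0 ∈ Accept), but the regex does not match it → eliminate
  (D) (0|1)*11(0|1)*: on ε the DFA stays in q0 and accepts (q0 ∈ Accept), but the regex does not match it → eliminate
Only (B) is consistent with the DFA.
(B) ((0|1)(0|1))*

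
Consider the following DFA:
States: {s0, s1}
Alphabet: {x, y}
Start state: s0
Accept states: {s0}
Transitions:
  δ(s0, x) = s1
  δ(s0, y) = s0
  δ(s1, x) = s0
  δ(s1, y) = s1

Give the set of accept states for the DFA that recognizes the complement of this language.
Complement accept states = All states \ Original accept states
= {s0, s1} \ {s0}
{s1}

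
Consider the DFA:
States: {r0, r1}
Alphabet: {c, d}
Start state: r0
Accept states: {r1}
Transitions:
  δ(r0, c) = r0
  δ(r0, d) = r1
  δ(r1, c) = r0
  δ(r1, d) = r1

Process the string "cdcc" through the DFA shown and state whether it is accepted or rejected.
Processing string "cdcc":
  r0 --c--> r0
  r0 --d--> r1
  r1 --c--> r0
  r0 --c--> r0
Final state: r0
Accept states: {r1}
No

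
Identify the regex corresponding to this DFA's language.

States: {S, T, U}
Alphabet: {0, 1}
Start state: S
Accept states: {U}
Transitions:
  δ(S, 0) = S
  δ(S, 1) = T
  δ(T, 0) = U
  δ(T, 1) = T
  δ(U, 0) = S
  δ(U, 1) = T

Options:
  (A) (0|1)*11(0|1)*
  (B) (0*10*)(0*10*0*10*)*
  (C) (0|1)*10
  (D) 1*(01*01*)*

Check each option against the DFA on short strings; one disagreement eliminates an option:
  (A) (0|1)*11(0|1)*: on '10' the DFA goes S → T → U and accepts (U ∈ Accept), but the regex does not match it → eliminate
  (B) (0*10*)(0*10*0*10*)*: on '1' the DFA goes S → T and rejects (T ∉ Accept), but the regex matches it → eliminate
  (C) (0|1)*10: agrees with the DFA on every string of length ≤ 6
  (D) 1*(01*01*)*: on ε the DFA stays in S and rejects (S ∉ Accept), but the regex matches it → eliminate
Only (C) is consistent with the DFA.
(C) (0|1)*10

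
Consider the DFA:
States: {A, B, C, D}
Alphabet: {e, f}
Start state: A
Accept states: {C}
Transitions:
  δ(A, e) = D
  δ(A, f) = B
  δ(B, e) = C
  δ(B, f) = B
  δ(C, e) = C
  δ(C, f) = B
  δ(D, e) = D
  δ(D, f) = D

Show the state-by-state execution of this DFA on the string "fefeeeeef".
read 'f': A → B
  read 'e': B → C
  read 'f': C → B
  read 'e': B → C
  read 'e': C → C
  read 'e': C → C
  read 'e': C → C
  read 'e': C → C
  read 'f': C → B
A -> B -> C -> B -> C -> C -> C -> C -> C -> B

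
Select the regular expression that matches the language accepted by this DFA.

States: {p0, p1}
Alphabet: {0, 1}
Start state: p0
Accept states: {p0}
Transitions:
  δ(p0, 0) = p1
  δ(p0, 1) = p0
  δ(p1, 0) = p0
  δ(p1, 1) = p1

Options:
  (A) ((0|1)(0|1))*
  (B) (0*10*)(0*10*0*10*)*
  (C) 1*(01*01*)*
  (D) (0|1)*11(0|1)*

Check each option against the DFA on short strings; one disagreement eliminates an option:
  (A) ((0|1)(0|1))*: on '1' the DFA goes p0 → p0 and accepts (p0 ∈ Accept), but the regex does not match it → eliminate
  (B) (0*10*)(0*10*0*10*)*: on ε the DFA stays in p0 and accepts (p0 ∈ Accept), but the regex does not match it → eliminate
  (C) 1*(01*01*)*: agrees with the DFA on every string of length ≤ 6
  (D) (0|1)*11(0|1)*: on ε the DFA stays in p0 and accepts (p0 ∈ Accept), but the regex does not match it → eliminate
Only (C) is consistent with the DFA.
(C) 1*(01*01*)*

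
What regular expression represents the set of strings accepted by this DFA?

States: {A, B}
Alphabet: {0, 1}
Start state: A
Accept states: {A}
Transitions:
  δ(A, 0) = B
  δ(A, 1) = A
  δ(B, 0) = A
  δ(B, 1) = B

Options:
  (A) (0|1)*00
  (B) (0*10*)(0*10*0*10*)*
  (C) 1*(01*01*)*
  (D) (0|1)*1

Check each option against the DFA on short strings; one disagreement eliminates an option:
  (A) (0|1)*00: on ε the DFA stays in A and accepts (A ∈ Accept), but the regex does not match it → eliminate
  (B) (0*10*)(0*10*0*10*)*: on ε the DFA stays in A and accepts (A ∈ Accept), but the regex does not match it → eliminate
  (C) 1*(01*01*)*: agrees with the DFA on every string of length ≤ 6
  (D) (0|1)*1: on ε the DFA stays in A and accepts (A ∈ Accept), but the regex does not match it → eliminate
Only (C) is consistent with the DFA.
(C) 1*(01*01*)*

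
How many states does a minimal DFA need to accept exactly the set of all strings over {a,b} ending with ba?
By Myhill–Nerode, count the distinguishable equivalence classes: 3 classes — one per longest suffix of the input that is a prefix of 'ba' (lengths 0 through 2); only the length-2 class is accepting.
3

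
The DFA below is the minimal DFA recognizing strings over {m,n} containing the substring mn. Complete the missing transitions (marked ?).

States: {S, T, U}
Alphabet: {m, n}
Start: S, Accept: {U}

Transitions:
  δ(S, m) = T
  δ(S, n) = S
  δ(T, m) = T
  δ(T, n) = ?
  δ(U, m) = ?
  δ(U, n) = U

From the language and accept set, identify what each state tracks — S: no m seen yet; T: seen a m, waiting for n; U: substring mn seen.
Each missing δ(q, a) is the state matching the new tracked value after reading a.
δ(T, n) = U; δ(U, m) = U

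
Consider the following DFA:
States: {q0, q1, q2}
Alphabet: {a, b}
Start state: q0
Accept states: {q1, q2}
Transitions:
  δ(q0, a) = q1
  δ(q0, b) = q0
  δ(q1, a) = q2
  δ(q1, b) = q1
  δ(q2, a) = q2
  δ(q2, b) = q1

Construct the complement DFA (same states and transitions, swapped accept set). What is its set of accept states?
Complement accept states = All states \ Original accept states
= {q0, q1, q2} \ {q1, q2}
{q0}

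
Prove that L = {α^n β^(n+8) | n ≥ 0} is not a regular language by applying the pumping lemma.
Assume L is regular with pumping length p. Idea: pumping the α-block breaks the fixed offset of 8.
Choose s = α^p β^(p+8) ∈ L. By the pumping lemma, s = xyz with |xy| ≤ p, |y| > 0, so y = α^k with k ≥ 1. Then xy²z = α^(p+k) β^(p+8). For this to be in L we would need p+8 = (p+k)+8, i.e. k = 0, contradicting k ≥ 1. So xy²z ∉ L.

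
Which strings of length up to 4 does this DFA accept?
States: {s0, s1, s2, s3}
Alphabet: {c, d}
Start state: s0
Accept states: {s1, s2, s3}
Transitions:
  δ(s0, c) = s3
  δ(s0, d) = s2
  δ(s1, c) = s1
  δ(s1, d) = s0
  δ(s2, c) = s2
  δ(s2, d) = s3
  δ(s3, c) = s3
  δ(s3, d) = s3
c, d, cc, cd, dc, dd, ccc, ccd, cdc, cdd, dcc, dcd, ddc, ddd, cccc, cccd, ccdc, ccdd, cdcc, cdcd, cddc, cddd, dccc, dccd, dcdc, dcdd, ddcc, ddcd, dddc, dddd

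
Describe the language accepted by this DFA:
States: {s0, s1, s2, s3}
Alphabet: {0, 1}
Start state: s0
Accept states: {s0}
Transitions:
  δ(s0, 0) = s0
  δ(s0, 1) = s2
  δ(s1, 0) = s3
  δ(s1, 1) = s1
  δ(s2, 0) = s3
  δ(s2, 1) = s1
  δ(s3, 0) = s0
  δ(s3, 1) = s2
Testing a few strings:
  '110' → reject
  '10' → reject
  '0011' → reject
  '111' → reject
State roles: s0=value ≡ 0 (mod 4); s1=value ≡ 3 (mod 4); s2=value ≡ 1 (mod 4); s3=value ≡ 2 (mod 4)
All binary strings representing a multiple of 4 (read in base 2; leading zeros allowed and ε counts as 0)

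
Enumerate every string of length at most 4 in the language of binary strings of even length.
ε, 00, 01, 10, 11, 0000, 0001, 0010, 0011, 0100, 0101, 0110, 0111, 1000, 1001, 1010, 1011, 1100, 1101, 1110, 1111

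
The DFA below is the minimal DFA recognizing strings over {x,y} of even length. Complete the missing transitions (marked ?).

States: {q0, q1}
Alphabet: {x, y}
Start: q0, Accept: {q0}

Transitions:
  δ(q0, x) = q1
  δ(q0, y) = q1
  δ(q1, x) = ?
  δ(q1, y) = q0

From the language and accept set, identify what each state tracks — q0: even length so far; q1: odd length so far.
Each missing δ(q, a) is the state matching the new tracked value after reading a.
δ(q1, x) = q0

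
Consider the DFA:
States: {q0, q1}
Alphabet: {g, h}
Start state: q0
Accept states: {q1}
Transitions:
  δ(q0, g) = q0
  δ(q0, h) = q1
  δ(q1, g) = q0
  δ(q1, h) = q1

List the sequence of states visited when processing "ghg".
read 'g': q0 → q0
  read 'h': q0 → q1
  read 'g': q1 → q0
q0 -> q0 -> q1 -> q0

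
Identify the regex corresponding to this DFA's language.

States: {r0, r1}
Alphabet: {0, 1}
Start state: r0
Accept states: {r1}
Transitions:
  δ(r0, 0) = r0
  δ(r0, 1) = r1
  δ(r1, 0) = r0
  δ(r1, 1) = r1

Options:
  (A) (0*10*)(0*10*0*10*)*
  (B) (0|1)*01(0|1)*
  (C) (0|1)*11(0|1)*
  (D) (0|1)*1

Check each option against the DFA on short strings; one disagreement eliminates an option:
  (A) (0*10*)(0*10*0*10*)*: on '10' the DFA goes r0 → r1 → r0 and rejects (r0 ∉ Accept), but the regex matches it → eliminate
  (B) (0|1)*01(0|1)*: on '1' the DFA goes r0 → r1 and accepts (r1 ∈ Accept), but the regex does not match it → eliminate
  (C) (0|1)*11(0|1)*: on '1' the DFA goes r0 → r1 and accepts (r1 ∈ Accept), but the regex does not match it → eliminate
  (D) (0|1)*1: agrees with the DFA on every string of length ≤ 6
Only (D) is consistent with the DFA.
(D) (0|1)*1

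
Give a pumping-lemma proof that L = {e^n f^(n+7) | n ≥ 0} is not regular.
Assume L is regular with pumping length p. Idea: pumping the e-block breaks the fixed offset of 7.
Choose s = e^p f^(p+7) ∈ L. By the pumping lemma, s = xyz with |xy| ≤ p, |y| > 0, so y = e^k with k ≥ 1. Then xy²z = e^(p+k) f^(p+7). For this to be in L we would need p+7 = (p+k)+7, i.e. k = 0, contradicting k ≥ 1. So xy²z ∉ L.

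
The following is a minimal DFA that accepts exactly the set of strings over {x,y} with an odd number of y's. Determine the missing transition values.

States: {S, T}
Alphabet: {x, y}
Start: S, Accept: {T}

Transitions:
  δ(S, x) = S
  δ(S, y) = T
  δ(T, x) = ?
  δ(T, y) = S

From the language and accept set, identify what each state tracks — S: even number of y's so far; T: odd number of y's so far.
Each missing δ(q, a) is the state matching the new tracked value after reading a.
δ(T, x) = T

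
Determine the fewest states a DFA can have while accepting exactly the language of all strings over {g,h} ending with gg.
By Myhill–Nerode, count the distinguishable equivalence classes: three classes — 0, 1, or ≥2 trailing g's.
3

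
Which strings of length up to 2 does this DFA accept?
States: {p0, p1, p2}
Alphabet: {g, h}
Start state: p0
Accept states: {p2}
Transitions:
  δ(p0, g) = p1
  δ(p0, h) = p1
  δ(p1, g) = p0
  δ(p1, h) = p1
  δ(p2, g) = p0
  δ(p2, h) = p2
None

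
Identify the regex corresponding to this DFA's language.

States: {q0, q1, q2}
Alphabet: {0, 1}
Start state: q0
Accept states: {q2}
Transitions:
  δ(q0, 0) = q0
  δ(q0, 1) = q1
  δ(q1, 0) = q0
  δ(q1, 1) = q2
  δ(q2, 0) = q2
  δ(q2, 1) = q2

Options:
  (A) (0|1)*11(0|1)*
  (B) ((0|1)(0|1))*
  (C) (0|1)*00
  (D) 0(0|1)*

Check each option against the DFA on short strings; one disagreement eliminates an option:
  (A) (0|1)*11(0|1)*: agrees with the DFA on every string of length ≤ 6
  (B) ((0|1)(0|1))*: on ε the DFA stays in q0 and rejects (q0 ∉ Accept), but the regex matches it → eliminate
  (C) (0|1)*00: on '00' the DFA goes q0 → q0 → q0 and rejects (q0 ∉ Accept), but the regex matches it → eliminate
  (D) 0(0|1)*: on '0' the DFA goes q0 → q0 and rejects (q0 ∉ Accept), but the regex matches it → eliminate
Only (A) is consistent with the DFA.
(A) (0|1)*11(0|1)*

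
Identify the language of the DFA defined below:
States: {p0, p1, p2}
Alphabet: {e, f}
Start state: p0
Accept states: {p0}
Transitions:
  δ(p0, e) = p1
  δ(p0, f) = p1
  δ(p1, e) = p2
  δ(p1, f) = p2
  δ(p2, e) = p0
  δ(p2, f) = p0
Testing a few strings:
  'ef' → reject
  'ffff' → reject
  'ffef' → reject
  'ee' → reject
State roles: p0=length ≡ 0 (mod 3); p1=length ≡ 1 (mod 3); p2=length ≡ 2 (mod 3)
All strings over {e,f} whose length is a multiple of 3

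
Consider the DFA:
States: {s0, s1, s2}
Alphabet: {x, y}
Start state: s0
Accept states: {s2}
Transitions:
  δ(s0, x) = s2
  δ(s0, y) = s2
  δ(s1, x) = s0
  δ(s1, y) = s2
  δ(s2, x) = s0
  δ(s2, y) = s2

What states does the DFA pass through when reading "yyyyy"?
read 'y': s0 → s2
  read 'y': s2 → s2
  read 'y': s2 → s2
  read 'y': s2 → s2
  read 'y': s2 → s2
s0 -> s2 -> s2 -> s2 -> s2 -> s2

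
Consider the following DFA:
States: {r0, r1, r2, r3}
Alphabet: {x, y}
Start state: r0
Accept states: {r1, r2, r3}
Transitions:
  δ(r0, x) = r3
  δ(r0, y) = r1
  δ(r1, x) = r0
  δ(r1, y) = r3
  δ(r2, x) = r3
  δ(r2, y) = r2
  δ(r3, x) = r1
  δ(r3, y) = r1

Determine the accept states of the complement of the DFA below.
Complement accept states = All states \ Original accept states
= {r0, r1, r2, r3} \ {r1, r2, r3}
{r0}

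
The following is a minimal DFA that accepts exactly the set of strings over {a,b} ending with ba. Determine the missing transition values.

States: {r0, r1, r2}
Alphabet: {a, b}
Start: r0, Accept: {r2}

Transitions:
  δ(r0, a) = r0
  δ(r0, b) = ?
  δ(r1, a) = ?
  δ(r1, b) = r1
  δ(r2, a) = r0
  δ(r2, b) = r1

From the language and accept set, identify what each state tracks — r0: no suffix match; r1: one trailing b; r2: suffix is ba.
Each missing δ(q, a) is the state matching the new tracked value after reading a.
δ(r0, b) = r1; δ(r1, a) = r2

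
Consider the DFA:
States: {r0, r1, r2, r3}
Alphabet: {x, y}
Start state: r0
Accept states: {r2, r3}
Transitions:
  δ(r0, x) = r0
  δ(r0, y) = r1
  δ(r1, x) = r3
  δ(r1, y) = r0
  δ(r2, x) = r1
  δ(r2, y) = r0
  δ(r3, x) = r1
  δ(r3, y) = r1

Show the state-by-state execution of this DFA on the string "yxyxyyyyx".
read 'y': r0 → r1
  read 'x': r1 → r3
  read 'y': r3 → r1
  read 'x': r1 → r3
  read 'y': r3 → r1
  read 'y': r1 → r0
  read 'y': r0 → r1
  read 'y': r1 → r0
  read 'x': r0 → r0
r0 -> r1 -> r3 -> r1 -> r3 -> r1 -> r0 -> r1 -> r0 -> r0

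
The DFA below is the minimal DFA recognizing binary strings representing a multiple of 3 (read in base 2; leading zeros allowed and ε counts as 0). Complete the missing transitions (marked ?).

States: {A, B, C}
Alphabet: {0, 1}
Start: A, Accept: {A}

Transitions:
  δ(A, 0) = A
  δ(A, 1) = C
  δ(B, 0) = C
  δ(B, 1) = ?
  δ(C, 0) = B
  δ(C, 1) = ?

From the language and accept set, identify what each state tracks — A: value ≡ 0 (mod 3); B: value ≡ 2 (mod 3); C: value ≡ 1 (mod 3).
Each missing δ(q, a) is the state matching the new tracked value after reading a.
δ(B, 1) = B; δ(C, 1) = A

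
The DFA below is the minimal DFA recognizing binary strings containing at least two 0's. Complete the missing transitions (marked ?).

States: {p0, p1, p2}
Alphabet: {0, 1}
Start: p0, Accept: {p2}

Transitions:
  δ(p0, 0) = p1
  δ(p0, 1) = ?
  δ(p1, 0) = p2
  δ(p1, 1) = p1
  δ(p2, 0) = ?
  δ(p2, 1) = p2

From the language and accept set, identify what each state tracks — p0: zero 0's seen; p1: one 0 seen; p2: ≥ two 0's seen.
Each missing δ(q, a) is the state matching the new tracked value after reading a.
δ(p0, 1) = p0; δ(p2, 0) = p2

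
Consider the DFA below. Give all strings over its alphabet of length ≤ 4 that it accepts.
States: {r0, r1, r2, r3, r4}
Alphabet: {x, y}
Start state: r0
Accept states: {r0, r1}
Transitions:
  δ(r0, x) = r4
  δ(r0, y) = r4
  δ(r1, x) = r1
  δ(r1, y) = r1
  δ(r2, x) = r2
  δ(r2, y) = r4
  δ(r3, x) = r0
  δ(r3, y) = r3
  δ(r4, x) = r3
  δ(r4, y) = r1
ε, xy, yy, xxx, xyx, xyy, yxx, yyx, yyy, xxyx, xyxx, xyxy, xyyx, xyyy, yxyx, yyxx, yyxy, yyyx, yyyy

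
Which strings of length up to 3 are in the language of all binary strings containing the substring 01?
01, 001, 010, 011, 101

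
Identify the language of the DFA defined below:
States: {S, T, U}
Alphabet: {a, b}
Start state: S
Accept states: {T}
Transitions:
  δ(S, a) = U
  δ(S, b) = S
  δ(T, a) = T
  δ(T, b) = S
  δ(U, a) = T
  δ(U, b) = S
Testing a few strings:
  'baa' → accept
  'b' → reject
  'ab' → reject
  'bbb' → reject
State roles: S=last symbol not a; T=two trailing a's; U=one trailing a
All strings over {a,b} ending with aa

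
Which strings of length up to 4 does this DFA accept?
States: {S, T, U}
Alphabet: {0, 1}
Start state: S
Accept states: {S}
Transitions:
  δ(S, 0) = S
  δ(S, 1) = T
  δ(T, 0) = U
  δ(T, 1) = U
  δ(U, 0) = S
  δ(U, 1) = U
ε, 0, 00, 000, 100, 110, 0000, 0100, 0110, 1000, 1010, 1100, 1110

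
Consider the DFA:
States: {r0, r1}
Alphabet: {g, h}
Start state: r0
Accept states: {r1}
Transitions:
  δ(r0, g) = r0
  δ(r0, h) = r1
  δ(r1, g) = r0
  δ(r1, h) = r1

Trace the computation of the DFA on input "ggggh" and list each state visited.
read 'g': r0 → r0
  read 'g': r0 → r0
  read 'g': r0 → r0
  read 'g': r0 → r0
  read 'h': r0 → r1
r0 -> r0 -> r0 -> r0 -> r0 -> r1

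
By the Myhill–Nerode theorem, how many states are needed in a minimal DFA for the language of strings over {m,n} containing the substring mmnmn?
By Myhill–Nerode, count the distinguishable equivalence classes: 6 classes — one per longest suffix of the input that is a prefix of 'mmnmn' (lengths 0 through 4), plus an absorbing 'already seen mmnmn' class.
6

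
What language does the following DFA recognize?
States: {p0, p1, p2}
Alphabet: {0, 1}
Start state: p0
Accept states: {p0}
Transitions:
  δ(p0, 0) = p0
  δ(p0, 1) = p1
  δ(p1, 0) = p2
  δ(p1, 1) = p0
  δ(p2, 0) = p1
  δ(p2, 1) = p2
Testing a few strings:
  '001' → reject
  '0100' → reject
  '1001' → accept
  '1100' → accept
State roles: p0=value ≡ 0 (mod 3); p1=value ≡ 1 (mod 3); p2=value ≡ 2 (mod 3)
All binary strings representing a multiple of 3 (read in base 2; leading zeros allowed and ε counts as 0)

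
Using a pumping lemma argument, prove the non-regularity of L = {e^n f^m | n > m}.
Assume L is regular with pumping length p. Idea: pumping down the e-block drops the e-count to at most the f-count.
Choose s = e^(p+1) f^p ∈ L (|s| = 2p+1 ≥ p). By the pumping lemma, s = xyz with |xy| ≤ p, |y| > 0, so y = e^k with k ≥ 1. Take i = 0: xz = e^(p+1−k) f^p. Since k ≥ 1, p+1−k ≤ p, so the number of e's is no longer strictly greater than the number of f's, hence xz ∉ L.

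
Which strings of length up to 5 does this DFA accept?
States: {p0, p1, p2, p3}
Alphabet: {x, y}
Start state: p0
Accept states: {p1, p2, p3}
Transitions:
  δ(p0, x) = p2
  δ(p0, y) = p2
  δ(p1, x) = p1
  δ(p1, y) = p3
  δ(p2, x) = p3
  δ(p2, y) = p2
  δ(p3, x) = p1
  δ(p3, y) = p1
x, y, xx, xy, yx, yy, xxx, xxy, xyx, xyy, yxx, yxy, yyx, yyy, xxxx, xxxy, xxyx, xxyy, xyxx, xyxy, xyyx, xyyy, yxxx, yxxy, yxyx, yxyy, yyxx, yyxy, yyyx, yyyy, xxxxx, xxxxy, xxxyx, xxxyy, xxyxx, xxyxy, xxyyx, xxyyy, xyxxx, xyxxy, xyxyx, xyxyy, xyyxx, xyyxy, xyyyx, xyyyy, yxxxx, yxxxy, yxxyx, yxxyy, yxyxx, yxyxy, yxyyx, yxyyy, yyxxx, yyxxy, yyxyx, yyxyy, yyyxx, yyyxy, yyyyx, yyyyy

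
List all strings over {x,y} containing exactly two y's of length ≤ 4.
yy, xyy, yxy, yyx, xxyy, xyxy, xyyx, yxxy, yxyx, yyxx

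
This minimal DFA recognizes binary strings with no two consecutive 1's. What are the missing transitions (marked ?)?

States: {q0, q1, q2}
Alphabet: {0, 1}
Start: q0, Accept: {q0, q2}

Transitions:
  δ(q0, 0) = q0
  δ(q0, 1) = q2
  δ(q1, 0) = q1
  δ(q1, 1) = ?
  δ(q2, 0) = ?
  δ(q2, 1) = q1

From the language and accept set, identify what each state tracks — q0: last symbol not 1 (ok); q1: saw 11 (dead); q2: last symbol 1 (ok).
Each missing δ(q, a) is the state matching the new tracked value after reading a.
δ(q1, 1) = q1; δ(q2, 0) = q0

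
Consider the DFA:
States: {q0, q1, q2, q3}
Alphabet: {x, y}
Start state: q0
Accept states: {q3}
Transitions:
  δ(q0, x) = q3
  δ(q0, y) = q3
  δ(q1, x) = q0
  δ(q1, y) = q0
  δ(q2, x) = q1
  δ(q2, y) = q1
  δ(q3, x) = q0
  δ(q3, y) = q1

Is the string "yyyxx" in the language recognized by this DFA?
Processing string "yyyxx":
  q0 --y--> q3
  q3 --y--> q1
  q1 --y--> q0
  q0 --x--> q3
  q3 --x--> q0
Final state: q0
Accept states: {q3}
No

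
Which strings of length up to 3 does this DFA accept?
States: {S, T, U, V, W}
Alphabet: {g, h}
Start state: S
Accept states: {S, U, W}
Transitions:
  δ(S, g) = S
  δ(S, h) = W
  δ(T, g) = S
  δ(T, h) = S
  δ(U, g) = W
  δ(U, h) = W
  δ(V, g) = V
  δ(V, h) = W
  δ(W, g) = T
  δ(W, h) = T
ε, g, h, gg, gh, ggg, ggh, hgg, hgh, hhg, hhh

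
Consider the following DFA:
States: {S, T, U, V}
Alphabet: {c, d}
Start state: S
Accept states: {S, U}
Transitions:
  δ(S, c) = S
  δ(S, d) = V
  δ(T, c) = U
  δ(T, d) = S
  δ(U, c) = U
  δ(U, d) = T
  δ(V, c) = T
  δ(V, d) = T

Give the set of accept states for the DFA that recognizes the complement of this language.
Complement accept states = All states \ Original accept states
= {S, T, U, V} \ {S, U}
{T, V}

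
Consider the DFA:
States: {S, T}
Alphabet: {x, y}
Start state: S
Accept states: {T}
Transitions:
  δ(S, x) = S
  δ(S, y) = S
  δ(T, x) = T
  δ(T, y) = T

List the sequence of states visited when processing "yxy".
read 'y': S → S
  read 'x': S → S
  read 'y': S → S
S -> S -> S -> S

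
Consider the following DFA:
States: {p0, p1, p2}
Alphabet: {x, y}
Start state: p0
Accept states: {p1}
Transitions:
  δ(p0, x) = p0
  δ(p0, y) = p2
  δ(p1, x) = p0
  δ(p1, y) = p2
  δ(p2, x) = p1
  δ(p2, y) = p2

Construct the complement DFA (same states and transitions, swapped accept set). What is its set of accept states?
Complement accept states = All states \ Original accept states
= {p0, p1, p2} \ {p1}
{p0, p2}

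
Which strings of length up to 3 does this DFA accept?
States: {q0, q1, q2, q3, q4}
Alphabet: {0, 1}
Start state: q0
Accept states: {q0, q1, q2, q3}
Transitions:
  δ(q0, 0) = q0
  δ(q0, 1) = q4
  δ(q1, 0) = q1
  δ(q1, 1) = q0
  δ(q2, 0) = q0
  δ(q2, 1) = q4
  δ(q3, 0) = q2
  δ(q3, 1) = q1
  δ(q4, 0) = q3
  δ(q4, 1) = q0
ε, 0, 00, 10, 11, 000, 010, 011, 100, 101, 110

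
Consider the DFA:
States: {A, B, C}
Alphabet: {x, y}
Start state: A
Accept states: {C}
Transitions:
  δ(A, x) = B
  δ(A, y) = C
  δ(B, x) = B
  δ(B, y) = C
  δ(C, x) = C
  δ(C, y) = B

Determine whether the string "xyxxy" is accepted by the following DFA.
Processing string "xyxxy":
  A --x--> B
  B --y--> C
  C --x--> C
  C --x--> C
  C --y--> B
Final state: B
Accept states: {C}
No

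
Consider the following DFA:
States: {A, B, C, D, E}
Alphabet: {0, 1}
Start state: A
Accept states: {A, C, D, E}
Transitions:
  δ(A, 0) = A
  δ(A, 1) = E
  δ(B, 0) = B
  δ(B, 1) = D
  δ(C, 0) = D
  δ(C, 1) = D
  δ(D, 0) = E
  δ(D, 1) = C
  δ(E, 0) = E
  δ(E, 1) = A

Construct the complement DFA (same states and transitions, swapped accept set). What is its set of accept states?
Complement accept states = All states \ Original accept states
= {A, B, C, D, E} \ {A, C, D, E}
{B}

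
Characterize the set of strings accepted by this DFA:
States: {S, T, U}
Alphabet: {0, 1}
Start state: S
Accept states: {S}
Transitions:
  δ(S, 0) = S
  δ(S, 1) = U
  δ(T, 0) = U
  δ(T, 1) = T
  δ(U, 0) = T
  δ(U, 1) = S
Testing a few strings:
  '0' → accept
  '111' → reject
  '110' → accept
  '000' → accept
State roles: S=value ≡ 0 (mod 3); T=value ≡ 2 (mod 3); U=value ≡ 1 (mod 3)
All binary strings representing a multiple of 3 (read in base 2; leading zeros allowed and ε counts as 0)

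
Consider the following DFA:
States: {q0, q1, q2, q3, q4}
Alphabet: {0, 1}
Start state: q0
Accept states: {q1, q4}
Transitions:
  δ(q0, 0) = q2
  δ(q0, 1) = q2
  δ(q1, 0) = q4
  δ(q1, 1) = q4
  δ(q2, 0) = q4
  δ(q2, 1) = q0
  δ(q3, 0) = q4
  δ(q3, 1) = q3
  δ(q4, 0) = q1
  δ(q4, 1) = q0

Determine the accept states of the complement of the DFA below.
Complement accept states = All states \ Original accept states
= {q0, q1, q2, q3, q4} \ {q1, q4}
{q0, q2, q3}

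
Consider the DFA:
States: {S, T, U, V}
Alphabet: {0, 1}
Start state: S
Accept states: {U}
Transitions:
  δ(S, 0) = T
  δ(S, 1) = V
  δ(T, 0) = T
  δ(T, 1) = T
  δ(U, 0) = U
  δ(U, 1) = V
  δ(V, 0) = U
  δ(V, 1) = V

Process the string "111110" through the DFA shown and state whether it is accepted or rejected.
Processing string "111110":
  S --1--> V
  V --1--> V
  V --1--> V
  V --1--> V
  V --1--> V
  V --0--> U
Final state: U
Accept states: {U}
Yes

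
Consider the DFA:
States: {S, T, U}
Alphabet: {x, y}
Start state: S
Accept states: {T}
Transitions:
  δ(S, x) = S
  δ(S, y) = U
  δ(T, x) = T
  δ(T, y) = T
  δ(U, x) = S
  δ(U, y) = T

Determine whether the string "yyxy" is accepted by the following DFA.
Processing string "yyxy":
  S --y--> U
  U --y--> T
  T --x--> T
  T --y--> T
Final state: T
Accept states: {T}
Yes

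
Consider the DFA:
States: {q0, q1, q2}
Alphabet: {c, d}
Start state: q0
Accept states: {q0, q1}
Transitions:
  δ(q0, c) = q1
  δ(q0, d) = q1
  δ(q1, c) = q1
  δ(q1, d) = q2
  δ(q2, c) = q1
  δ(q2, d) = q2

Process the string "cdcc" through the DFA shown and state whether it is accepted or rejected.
Processing string "cdcc":
  q0 --c--> q1
  q1 --d--> q2
  q2 --c--> q1
  q1 --c--> q1
Final state: q1
Accept states: {q0, q1}
Yes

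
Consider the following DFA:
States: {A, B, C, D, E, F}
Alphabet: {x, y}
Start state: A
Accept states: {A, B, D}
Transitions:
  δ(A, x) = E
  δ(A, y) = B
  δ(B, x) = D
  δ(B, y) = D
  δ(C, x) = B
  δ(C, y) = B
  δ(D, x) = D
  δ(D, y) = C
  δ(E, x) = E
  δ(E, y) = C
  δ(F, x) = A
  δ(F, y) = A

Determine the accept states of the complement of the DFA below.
Complement accept states = All states \ Original accept states
= {A, B, C, D, E, F} \ {A, B, D}
{C, E, F}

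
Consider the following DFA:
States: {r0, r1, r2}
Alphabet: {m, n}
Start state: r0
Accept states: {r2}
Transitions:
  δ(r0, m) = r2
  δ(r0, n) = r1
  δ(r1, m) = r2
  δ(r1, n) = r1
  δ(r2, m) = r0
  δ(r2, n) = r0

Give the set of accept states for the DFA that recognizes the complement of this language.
Complement accept states = All states \ Original accept states
= {r0, r1, r2} \ {r2}
{r0, r1}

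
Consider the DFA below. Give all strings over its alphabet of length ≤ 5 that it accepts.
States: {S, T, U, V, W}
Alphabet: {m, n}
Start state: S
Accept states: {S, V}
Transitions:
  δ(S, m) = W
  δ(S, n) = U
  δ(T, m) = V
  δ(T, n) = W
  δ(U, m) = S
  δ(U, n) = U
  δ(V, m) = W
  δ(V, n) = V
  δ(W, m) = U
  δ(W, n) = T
ε, nm, mmm, mnm, nnm, mmnm, mnmn, nmnm, nnnm, mmmnm, mmnnm, mnmnn, mnnmm, mnnnm, nmmmm, nmmnm, nmnnm, nnmnm, nnnnm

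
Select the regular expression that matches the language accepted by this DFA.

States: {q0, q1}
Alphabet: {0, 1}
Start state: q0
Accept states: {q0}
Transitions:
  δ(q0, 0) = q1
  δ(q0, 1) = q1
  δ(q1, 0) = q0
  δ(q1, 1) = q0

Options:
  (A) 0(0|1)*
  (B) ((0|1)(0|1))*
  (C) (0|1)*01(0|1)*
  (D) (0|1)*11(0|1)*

Check each option against the DFA on short strings; one disagreement eliminates an option:
  (A) 0(0|1)*: on ε the DFA stays in q0 and accepts (q0 ∈ Accept), but the regex does not match it → eliminate
  (B) ((0|1)(0|1))*: agrees with the DFA on every string of length ≤ 6
  (C) (0|1)*01(0|1)*: on ε the DFA stays in q0 and accepts (q0 ∈ Accept), but the regex does not match it → eliminate
  (D) (0|1)*11(0|1)*: on ε the DFA stays in q0 and accepts (q0 ∈ Accept), but the regex does not match it → eliminate
Only (B) is consistent with the DFA.
(B) ((0|1)(0|1))*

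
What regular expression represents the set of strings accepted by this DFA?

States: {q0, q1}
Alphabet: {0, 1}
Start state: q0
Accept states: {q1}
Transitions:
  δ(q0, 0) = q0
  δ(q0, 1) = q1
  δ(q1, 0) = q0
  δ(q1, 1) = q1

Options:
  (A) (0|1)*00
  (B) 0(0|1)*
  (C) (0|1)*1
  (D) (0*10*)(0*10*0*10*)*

Check each option against the DFA on short strings; one disagreement eliminates an option:
  (A) (0|1)*00: on '1' the DFA goes q0 → q1 and accepts (q1 ∈ Accept), but the regex does not match it → eliminate
  (B) 0(0|1)*: on '0' the DFA goes q0 → q0 and rejects (q0 ∉ Accept), but the regex matches it → eliminate
  (C) (0|1)*1: agrees with the DFA on every string of length ≤ 6
  (D) (0*10*)(0*10*0*10*)*: on '10' the DFA goes q0 → q1 → q0 and rejects (q0 ∉ Accept), but the regex matches it → eliminate
Only (C) is consistent with the DFA.
(C) (0|1)*1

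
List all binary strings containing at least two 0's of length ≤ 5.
00, 000, 001, 010, 100, 0000, 0001, 0010, 0011, 0100, 0101, 0110, 1000, 1001, 1010, 1100, 00000, 00001, 00010, 00011, 00100, 00101, 00110, 00111, 01000, 01001, 01010, 01011, 01100, 01101, 01110, 10000, 10001, 10010, 10011, 10100, 10101, 10110, 11000, 11001, 11010, 11100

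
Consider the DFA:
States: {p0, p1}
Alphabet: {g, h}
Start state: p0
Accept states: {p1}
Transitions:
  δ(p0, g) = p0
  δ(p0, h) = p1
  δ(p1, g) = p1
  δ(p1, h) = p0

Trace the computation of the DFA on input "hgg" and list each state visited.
read 'h': p0 → p1
  read 'g': p1 → p1
  read 'g': p1 → p1
p0 -> p1 -> p1 -> p1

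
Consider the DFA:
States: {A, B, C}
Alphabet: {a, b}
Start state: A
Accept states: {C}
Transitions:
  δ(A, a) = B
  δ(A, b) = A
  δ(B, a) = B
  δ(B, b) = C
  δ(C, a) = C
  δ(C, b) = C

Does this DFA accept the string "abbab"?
Processing string "abbab":
  A --a--> B
  B --b--> C
  C --b--> C
  C --a--> C
  C --b--> C
Final state: C
Accept states: {C}
Yes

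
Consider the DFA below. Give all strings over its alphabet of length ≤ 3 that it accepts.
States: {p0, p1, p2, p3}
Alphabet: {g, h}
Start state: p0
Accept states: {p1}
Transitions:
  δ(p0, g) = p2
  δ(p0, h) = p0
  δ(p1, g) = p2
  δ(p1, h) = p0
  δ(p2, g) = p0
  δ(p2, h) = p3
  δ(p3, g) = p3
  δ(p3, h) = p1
ghh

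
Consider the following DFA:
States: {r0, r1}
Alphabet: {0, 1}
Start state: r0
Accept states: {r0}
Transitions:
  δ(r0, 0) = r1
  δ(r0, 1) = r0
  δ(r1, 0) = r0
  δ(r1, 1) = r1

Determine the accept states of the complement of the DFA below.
Complement accept states = All states \ Original accept states
= {r0, r1} \ {r0}
{r1}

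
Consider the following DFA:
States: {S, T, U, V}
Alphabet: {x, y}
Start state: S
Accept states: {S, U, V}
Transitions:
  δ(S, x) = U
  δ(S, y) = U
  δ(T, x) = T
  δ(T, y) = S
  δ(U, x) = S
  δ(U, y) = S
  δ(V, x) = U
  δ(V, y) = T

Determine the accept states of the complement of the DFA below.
Complement accept states = All states \ Original accept states
= {S, T, U, V} \ {S, U, V}
{T}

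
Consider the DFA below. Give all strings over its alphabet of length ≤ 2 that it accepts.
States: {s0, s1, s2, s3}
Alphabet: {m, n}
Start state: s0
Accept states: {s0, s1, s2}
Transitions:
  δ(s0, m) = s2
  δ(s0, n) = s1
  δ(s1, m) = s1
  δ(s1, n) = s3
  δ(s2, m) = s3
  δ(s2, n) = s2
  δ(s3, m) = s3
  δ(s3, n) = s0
ε, m, n, mn, nm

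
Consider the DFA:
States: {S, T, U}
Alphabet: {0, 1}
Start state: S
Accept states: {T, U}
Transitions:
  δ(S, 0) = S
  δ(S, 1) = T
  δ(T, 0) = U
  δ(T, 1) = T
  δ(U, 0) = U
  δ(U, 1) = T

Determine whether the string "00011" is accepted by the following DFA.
Processing string "00011":
  S --0--> S
  S --0--> S
  S --0--> S
  S --1--> T
  T --1--> T
Final state: T
Accept states: {T, U}
Yes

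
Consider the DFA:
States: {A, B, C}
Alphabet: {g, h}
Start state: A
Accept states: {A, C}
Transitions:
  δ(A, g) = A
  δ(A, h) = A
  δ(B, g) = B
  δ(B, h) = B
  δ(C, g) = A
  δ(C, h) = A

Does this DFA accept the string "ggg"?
Processing string "ggg":
  A --g--> A
  A --g--> A
  A --g--> A
Final state: A
Accept states: {A, C}
Yes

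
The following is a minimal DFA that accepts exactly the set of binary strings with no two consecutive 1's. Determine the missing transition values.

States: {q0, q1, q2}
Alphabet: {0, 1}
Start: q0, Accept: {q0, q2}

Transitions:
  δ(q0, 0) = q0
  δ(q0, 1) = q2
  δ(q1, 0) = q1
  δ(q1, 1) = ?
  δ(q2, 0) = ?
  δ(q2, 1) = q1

From the language and accept set, identify what each state tracks — q0: last symbol not 1 (ok); q1: saw 11 (dead); q2: last symbol 1 (ok).
Each missing δ(q, a) is the state matching the new tracked value after reading a.
δ(q1, 1) = q1; δ(q2, 0) = q0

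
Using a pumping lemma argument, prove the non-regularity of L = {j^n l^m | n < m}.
Assume L is regular with pumping length p. Idea: pumping up the j-block makes the j-count reach the l-count.
Choose s = j^p l^(p+1) ∈ L. By the pumping lemma, s = xyz with |xy| ≤ p, |y| > 0, so y = j^k with k ≥ 1. Then xy²z = j^(p+k) l^(p+1). Since p+k ≥ p+1, the number of j's is no longer strictly less than the number of l's, so xy²z ∉ L.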